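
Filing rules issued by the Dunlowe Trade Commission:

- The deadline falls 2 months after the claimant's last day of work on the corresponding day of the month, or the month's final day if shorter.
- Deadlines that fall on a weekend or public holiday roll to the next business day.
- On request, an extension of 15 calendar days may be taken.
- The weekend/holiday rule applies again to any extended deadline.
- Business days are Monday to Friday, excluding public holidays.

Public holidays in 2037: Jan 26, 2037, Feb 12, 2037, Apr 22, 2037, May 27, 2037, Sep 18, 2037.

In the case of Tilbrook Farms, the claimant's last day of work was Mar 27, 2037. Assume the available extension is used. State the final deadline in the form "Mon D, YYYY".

2 months after Mar 27, 2037, on the same day of the month, is May 27, 2037.
May 27, 2037 is a listed holiday; the next business day is May 28, 2037 (Thursday).
Applying the 15-calendar-day extension: May 28, 2037 + 15 days = Jun 12, 2037.
Since Jun 12, 2037 is a Friday and not a holiday, the date is unchanged.
Final deadline: Jun 12, 2037.

Jun 12, 2037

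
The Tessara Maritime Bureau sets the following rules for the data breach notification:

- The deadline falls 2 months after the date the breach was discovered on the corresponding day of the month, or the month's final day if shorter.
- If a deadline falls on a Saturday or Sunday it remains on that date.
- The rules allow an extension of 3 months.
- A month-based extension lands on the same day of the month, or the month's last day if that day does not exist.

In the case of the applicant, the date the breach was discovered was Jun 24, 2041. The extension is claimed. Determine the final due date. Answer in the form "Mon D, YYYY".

Nov 24, 2041

Moving 2 months forward from Jun 24, 2041 on the corresponding day gives Aug 24, 2041.
No adjustment is made for weekends or holidays, so Aug 24, 2041 stands.
The 3 months extension carries Aug 24, 2041 to Nov 24, 2041.
Nov 24, 2041 falls on a Sunday. The rules make no weekend/holiday allowance, so it remains Nov 24, 2041.
Final deadline: Nov 24, 2041.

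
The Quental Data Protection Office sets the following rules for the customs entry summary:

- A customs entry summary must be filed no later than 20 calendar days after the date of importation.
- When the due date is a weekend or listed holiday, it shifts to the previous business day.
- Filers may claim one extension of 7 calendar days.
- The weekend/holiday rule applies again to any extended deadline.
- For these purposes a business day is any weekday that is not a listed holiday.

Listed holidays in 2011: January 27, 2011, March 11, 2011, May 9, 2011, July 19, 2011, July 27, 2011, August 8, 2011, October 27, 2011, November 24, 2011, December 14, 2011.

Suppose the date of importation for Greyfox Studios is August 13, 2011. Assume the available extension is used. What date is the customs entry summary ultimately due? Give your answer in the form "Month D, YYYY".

Adding 20 calendar days to August 13, 2011 gives September 2, 2011.
September 2, 2011 falls on a Friday, which is a business day, so no adjustment is needed.
The 7-calendar-day extension moves the deadline from September 2, 2011 to September 9, 2011.
September 9, 2011 is a Friday and not a listed holiday, so it stands.
So the filing is due September 9, 2011.

September 9, 2011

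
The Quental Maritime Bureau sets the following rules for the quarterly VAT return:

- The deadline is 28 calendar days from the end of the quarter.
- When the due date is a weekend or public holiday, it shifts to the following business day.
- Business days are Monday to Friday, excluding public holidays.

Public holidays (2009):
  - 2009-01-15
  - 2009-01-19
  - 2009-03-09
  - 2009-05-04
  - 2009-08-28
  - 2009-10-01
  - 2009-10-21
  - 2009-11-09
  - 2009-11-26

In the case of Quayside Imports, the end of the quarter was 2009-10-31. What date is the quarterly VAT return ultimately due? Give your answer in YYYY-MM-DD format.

28 calendar days after 2009-10-31 is 2009-11-28.
2009-11-28 falls on a Saturday. Rolling to the next business day gives 2009-11-30, a Monday.
Final deadline: 2009-11-30.

2009-11-30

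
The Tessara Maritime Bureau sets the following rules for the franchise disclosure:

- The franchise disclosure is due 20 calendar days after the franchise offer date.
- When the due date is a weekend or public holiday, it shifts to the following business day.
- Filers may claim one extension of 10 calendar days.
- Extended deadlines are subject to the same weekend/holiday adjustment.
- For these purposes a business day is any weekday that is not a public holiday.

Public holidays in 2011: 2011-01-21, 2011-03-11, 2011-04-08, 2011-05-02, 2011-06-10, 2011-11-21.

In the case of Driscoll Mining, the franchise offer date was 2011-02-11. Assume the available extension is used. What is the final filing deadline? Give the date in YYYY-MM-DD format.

Trigger date 2011-02-11 + 20 calendar days = 2011-03-03.
2011-03-03 falls on a Thursday, which is a business day, so no adjustment is needed.
The 10-calendar-day extension moves the deadline from 2011-03-03 to 2011-03-13.
2011-03-13 is a Sunday, so it moves to the next business day, 2011-03-14 (Monday).
Deadline: 2011-03-14.

2011-03-14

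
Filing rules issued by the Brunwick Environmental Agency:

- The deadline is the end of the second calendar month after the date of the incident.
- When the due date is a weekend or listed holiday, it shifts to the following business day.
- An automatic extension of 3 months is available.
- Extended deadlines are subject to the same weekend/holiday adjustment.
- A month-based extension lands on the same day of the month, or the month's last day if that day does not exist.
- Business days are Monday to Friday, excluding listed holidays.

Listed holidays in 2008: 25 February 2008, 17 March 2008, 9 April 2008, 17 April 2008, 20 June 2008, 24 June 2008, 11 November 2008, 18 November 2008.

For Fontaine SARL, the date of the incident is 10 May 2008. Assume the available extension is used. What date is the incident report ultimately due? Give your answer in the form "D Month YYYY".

31 October 2008

2 months after 10 May 2008 is July 2008; that month ends on 31 July 2008.
31 July 2008 falls on a Thursday, which is a business day, so no adjustment is needed.
The 3 months extension carries 31 July 2008 to 31 October 2008.
Since 31 October 2008 is a Friday and not a holiday, the date is unchanged.
The final due date is 31 October 2008.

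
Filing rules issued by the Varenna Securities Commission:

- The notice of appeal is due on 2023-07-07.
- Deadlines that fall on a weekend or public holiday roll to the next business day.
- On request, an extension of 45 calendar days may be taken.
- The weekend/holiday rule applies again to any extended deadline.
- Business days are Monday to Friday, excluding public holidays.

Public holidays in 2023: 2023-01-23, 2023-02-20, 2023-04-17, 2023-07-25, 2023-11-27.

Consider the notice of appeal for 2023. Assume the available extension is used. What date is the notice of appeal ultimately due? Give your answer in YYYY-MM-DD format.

The statutory due date is 2023-07-07.
2023-07-07 falls on a Friday, which is a business day, so no adjustment is needed.
Applying the 45-calendar-day extension: 2023-07-07 + 45 days = 2023-08-21.
2023-08-21 falls on a Monday, which is a business day, so no adjustment is needed.
So the filing is due 2023-08-21.

2023-08-21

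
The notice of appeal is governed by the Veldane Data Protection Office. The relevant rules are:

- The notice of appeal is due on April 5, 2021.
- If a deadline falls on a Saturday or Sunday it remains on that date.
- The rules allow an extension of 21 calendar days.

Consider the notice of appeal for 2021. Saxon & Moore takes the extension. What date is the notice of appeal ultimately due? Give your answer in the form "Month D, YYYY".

April 26, 2021

Start from the fixed due date, April 5, 2021.
April 5, 2021 is a Monday; no weekend or holiday adjustment applies.
With the 21-day extension, April 5, 2021 becomes April 26, 2021.
April 26, 2021 is a Monday; no weekend or holiday adjustment applies.
Deadline: April 26, 2021.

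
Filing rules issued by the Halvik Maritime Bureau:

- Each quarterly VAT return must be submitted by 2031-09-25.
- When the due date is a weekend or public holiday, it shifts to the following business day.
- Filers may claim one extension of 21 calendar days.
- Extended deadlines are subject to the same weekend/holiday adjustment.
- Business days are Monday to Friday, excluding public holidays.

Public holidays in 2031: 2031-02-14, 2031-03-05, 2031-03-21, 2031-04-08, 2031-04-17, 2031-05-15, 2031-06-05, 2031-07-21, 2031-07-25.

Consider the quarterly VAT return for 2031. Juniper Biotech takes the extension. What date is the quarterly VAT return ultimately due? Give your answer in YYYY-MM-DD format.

2031-10-16

Start from the fixed due date, 2031-09-25.
2031-09-25 is a Thursday and not a listed holiday, so it stands.
With the 21-day extension, 2031-09-25 becomes 2031-10-16.
2031-10-16 is a Thursday and not a listed holiday, so it stands.
Deadline: 2031-10-16.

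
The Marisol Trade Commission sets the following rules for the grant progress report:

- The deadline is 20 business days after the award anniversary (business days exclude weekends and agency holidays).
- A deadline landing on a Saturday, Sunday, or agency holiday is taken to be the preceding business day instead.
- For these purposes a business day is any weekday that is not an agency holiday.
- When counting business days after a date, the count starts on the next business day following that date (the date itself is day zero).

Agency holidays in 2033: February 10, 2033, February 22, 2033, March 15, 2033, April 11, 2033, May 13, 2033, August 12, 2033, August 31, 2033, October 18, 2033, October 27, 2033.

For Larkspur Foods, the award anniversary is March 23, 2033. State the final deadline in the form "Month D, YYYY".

20 business days after March 23, 2033, excluding weekends and holidays, is April 21, 2033.
April 21, 2033 falls on a Thursday, which is a business day, so no adjustment is needed.
Final deadline: April 21, 2033.

April 21, 2033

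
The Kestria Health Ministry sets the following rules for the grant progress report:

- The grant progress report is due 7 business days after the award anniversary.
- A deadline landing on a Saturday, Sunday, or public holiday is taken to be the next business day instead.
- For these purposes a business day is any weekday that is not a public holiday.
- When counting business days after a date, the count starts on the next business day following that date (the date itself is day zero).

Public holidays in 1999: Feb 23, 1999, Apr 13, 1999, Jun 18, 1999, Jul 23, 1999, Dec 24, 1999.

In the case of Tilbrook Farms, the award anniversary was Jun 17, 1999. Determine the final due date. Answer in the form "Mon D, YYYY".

Jun 29, 1999

Counting 7 business days after Jun 17, 1999 (skipping weekends and listed holidays) reaches Jun 29, 1999.
Since Jun 29, 1999 is a Tuesday and not a holiday, the date is unchanged.
The final due date is Jun 29, 1999.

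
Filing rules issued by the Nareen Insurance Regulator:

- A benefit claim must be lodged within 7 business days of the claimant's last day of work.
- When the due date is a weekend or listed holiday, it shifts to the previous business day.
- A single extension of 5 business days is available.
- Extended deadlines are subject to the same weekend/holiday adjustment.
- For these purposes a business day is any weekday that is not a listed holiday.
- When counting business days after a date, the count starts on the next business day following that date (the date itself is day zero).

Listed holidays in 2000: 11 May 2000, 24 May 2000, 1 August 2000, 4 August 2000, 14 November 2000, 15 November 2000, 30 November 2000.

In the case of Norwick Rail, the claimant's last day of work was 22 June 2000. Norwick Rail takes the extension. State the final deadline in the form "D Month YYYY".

Counting 7 business days after 22 June 2000 (skipping weekends and listed holidays) reaches 3 July 2000.
Since 3 July 2000 is a Monday and not a holiday, the date is unchanged.
The 5-business-day extension runs from 3 July 2000 to 10 July 2000.
10 July 2000 falls on a Monday, which is a business day, so no adjustment is needed.
So the filing is due 10 July 2000.

10 July 2000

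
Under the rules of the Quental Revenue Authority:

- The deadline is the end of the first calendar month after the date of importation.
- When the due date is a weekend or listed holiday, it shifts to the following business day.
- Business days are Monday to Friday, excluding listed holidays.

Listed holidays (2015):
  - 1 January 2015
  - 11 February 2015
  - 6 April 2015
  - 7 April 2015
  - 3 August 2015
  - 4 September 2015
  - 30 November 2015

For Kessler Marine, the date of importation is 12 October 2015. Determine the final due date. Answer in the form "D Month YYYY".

The first month after 12 October 2015 is November 2015, whose last day is 30 November 2015.
30 November 2015 is a listed holiday; the next business day is 1 December 2015 (Tuesday).
So the filing is due 1 December 2015.

1 December 2015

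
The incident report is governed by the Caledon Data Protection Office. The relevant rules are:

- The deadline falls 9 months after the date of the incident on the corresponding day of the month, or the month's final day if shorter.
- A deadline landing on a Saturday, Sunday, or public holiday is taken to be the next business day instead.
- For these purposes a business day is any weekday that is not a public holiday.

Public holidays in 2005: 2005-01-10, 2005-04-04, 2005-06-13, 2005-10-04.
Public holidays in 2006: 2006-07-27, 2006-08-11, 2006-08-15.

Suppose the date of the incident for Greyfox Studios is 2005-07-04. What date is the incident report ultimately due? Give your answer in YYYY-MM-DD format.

9 months from 2005-07-04 is 2006-04-04.
2006-04-04 is a Tuesday and not a listed holiday, so it stands.
So the filing is due 2006-04-04.

2006-04-04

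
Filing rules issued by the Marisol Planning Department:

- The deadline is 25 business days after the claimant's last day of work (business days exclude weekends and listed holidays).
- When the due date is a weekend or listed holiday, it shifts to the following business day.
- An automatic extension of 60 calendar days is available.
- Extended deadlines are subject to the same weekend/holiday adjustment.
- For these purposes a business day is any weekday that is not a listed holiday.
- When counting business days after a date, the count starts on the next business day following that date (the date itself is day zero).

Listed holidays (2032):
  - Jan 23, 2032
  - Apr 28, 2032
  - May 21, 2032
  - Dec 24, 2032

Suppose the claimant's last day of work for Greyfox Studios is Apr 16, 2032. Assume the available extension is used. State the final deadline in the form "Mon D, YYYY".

25 business days after Apr 16, 2032, excluding weekends and holidays, is May 25, 2032.
May 25, 2032 (Tuesday) is already a business day.
The 60-calendar-day extension moves the deadline from May 25, 2032 to Jul 24, 2032.
Jul 24, 2032 is a Saturday, so it moves to the next business day, Jul 26, 2032 (Monday).
So the filing is due Jul 26, 2032.

Jul 26, 2032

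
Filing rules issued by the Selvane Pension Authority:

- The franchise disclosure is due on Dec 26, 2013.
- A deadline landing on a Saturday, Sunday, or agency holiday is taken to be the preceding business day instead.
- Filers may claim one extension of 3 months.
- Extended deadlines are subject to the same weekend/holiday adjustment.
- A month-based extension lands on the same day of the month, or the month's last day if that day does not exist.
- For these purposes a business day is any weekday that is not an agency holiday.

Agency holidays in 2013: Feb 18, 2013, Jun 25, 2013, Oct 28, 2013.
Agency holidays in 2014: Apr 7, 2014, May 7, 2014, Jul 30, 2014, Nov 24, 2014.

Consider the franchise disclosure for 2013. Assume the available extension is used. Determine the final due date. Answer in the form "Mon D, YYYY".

The stated deadline is Dec 26, 2013.
Dec 26, 2013 (Thursday) is already a business day.
Add 3 months to Dec 26, 2013: Mar 26, 2014.
Mar 26, 2014 (Wednesday) is already a business day.
The final due date is Mar 26, 2014.

Mar 26, 2014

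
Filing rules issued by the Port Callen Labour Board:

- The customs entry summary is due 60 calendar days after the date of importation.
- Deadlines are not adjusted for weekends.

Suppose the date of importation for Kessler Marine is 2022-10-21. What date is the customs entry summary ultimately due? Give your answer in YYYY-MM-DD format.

2022-12-20

Adding 60 calendar days to 2022-10-21 gives 2022-12-20.
No adjustment is made for weekends or holidays, so 2022-12-20 stands.
Deadline: 2022-12-20.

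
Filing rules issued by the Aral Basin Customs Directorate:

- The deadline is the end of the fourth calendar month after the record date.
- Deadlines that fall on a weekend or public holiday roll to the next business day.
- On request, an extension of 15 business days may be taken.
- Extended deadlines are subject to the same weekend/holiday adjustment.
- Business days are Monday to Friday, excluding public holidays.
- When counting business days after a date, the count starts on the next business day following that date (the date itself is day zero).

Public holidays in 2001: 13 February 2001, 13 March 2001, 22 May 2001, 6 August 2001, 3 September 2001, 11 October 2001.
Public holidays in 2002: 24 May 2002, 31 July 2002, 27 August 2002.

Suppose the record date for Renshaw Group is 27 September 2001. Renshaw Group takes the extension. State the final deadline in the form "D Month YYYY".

4 months after 27 September 2001 falls in January 2002; the last day of that month is 31 January 2002.
31 January 2002 is a Thursday and not a listed holiday, so it stands.
Counting 15 further business days from 31 January 2002 reaches 21 February 2002.
Since 21 February 2002 is a Thursday and not a holiday, the date is unchanged.
Deadline: 21 February 2002.

21 February 2002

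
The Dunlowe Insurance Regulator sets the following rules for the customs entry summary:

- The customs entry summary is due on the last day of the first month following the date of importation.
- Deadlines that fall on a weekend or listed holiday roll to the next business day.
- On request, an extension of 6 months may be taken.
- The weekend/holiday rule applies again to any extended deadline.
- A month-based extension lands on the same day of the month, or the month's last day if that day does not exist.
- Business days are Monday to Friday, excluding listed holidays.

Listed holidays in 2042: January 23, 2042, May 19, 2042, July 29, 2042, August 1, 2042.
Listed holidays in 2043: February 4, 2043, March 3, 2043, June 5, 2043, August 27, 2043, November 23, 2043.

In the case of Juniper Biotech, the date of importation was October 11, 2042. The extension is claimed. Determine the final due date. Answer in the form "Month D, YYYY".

June 1, 2043

The first month after October 11, 2042 is November 2042, whose last day is November 30, 2042.
November 30, 2042 is a Sunday, so it moves to the next business day, December 1, 2042 (Monday).
The 6 months extension carries December 1, 2042 to June 1, 2043.
June 1, 2043 (Monday) is already a business day.
Deadline: June 1, 2043.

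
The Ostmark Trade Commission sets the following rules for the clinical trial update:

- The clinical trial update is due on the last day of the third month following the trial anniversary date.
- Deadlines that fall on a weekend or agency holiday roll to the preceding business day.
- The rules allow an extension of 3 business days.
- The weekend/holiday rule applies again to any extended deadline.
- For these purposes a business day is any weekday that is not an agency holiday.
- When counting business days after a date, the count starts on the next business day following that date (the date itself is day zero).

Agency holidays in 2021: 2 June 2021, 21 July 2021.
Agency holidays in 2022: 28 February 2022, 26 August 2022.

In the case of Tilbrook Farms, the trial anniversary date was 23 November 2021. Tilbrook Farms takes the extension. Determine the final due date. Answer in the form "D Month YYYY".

3 March 2022

3 months after 23 November 2021 is February 2022; that month ends on 28 February 2022.
28 February 2022 is a listed holiday, so it moves to the preceding business day, 25 February 2022 (Friday).
Applying the 3-business-day extension: 3 business days after 25 February 2022 is 3 March 2022.
3 March 2022 falls on a Thursday, which is a business day, so no adjustment is needed.
So the filing is due 3 March 2022.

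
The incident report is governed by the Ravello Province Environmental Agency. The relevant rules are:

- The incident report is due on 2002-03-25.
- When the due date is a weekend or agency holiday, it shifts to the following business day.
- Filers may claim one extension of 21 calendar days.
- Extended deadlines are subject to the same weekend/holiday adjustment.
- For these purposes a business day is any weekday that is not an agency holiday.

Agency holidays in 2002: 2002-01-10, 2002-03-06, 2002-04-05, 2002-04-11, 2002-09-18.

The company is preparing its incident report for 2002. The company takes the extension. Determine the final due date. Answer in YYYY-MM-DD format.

The statutory due date is 2002-03-25.
2002-03-25 is a Monday and not a listed holiday, so it stands.
With the 21-day extension, 2002-03-25 becomes 2002-04-15.
2002-04-15 (Monday) is already a business day.
The final due date is 2002-04-15.

2002-04-15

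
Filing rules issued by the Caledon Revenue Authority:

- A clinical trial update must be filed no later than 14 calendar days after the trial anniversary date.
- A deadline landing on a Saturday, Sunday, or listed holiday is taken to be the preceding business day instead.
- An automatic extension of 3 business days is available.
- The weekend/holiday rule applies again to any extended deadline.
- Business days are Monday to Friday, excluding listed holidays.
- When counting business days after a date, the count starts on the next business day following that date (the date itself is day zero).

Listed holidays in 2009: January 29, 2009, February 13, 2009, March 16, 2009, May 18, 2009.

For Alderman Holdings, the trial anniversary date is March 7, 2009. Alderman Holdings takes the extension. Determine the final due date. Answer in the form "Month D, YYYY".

March 25, 2009

Trigger date March 7, 2009 + 14 calendar days = March 21, 2009.
March 21, 2009 is a Saturday, so it moves to the preceding business day, March 20, 2009 (Friday).
Counting 3 further business days from March 20, 2009 reaches March 25, 2009.
March 25, 2009 is a Wednesday and not a listed holiday, so it stands.
Final deadline: March 25, 2009.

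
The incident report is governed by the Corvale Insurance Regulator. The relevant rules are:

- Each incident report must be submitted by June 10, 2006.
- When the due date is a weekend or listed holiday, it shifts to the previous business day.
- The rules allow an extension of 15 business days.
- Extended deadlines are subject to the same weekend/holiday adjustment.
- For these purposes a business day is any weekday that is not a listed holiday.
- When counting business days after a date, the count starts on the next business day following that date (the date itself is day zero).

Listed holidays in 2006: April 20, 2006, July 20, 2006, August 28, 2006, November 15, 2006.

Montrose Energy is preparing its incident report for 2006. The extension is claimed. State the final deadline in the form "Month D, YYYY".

June 30, 2006

The stated deadline is June 10, 2006.
June 10, 2006 falls on a Saturday. Rolling to the preceding business day gives June 9, 2006, a Friday.
The 15-business-day extension runs from June 9, 2006 to June 30, 2006.
June 30, 2006 falls on a Friday, which is a business day, so no adjustment is needed.
Final deadline: June 30, 2006.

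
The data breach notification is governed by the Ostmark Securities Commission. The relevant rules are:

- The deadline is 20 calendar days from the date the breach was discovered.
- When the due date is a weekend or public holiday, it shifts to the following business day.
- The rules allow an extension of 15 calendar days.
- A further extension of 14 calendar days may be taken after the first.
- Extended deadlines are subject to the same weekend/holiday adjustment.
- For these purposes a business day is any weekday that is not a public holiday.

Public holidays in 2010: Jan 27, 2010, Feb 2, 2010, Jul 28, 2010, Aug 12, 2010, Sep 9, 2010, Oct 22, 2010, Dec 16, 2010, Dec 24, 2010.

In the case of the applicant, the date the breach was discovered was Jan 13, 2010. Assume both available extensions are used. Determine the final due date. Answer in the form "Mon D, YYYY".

Mar 4, 2010

Trigger date Jan 13, 2010 + 20 calendar days = Feb 2, 2010.
Feb 2, 2010 falls on a listed holiday. Rolling to the next business day gives Feb 3, 2010, a Wednesday.
Add the 15 calendar-day extension to Feb 3, 2010: Feb 18, 2010.
Feb 18, 2010 falls on a Thursday, which is a business day, so no adjustment is needed.
Applying the 14-calendar-day extension: Feb 18, 2010 + 14 days = Mar 4, 2010.
Mar 4, 2010 (Thursday) is already a business day.
The final due date is Mar 4, 2010.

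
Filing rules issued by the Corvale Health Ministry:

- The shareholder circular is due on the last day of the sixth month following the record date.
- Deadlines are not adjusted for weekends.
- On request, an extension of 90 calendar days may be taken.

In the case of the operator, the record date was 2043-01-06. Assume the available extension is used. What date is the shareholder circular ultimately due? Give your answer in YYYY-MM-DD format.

2043-10-29

6 months after 2043-01-06 falls in July 2043; the last day of that month is 2043-07-31.
No adjustment is made for weekends or holidays, so 2043-07-31 stands.
Applying the 90-calendar-day extension: 2043-07-31 + 90 days = 2043-10-29.
No adjustment is made for weekends or holidays, so 2043-10-29 stands.
Deadline: 2043-10-29.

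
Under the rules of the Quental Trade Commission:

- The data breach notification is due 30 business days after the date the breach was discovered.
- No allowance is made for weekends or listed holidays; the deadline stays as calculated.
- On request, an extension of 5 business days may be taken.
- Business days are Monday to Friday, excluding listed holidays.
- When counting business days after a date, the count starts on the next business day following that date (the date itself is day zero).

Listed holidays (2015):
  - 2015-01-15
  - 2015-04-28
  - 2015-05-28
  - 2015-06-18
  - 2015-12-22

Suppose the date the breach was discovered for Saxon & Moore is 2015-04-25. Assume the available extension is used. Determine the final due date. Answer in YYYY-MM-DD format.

2015-06-16

Starting the day after 2015-04-25 and counting 30 business days lands on 2015-06-09.
2015-06-09 falls on a Tuesday. The rules make no weekend/holiday allowance, so it remains 2015-06-09.
The 5-business-day extension runs from 2015-06-09 to 2015-06-16.
No adjustment is made for weekends or holidays, so 2015-06-16 stands.
The final due date is 2015-06-16.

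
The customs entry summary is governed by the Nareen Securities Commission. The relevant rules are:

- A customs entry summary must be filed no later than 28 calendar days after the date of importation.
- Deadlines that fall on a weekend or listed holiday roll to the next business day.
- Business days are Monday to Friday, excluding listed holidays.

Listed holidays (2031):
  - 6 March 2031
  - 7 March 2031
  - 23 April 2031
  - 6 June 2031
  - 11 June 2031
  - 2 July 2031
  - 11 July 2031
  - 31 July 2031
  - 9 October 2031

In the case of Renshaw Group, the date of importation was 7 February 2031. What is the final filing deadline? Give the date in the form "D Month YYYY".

10 March 2031

Adding 28 calendar days to 7 February 2031 gives 7 March 2031.
Because 7 March 2031 is a listed holiday, the deadline becomes 10 March 2031 (Monday).
Deadline: 10 March 2031.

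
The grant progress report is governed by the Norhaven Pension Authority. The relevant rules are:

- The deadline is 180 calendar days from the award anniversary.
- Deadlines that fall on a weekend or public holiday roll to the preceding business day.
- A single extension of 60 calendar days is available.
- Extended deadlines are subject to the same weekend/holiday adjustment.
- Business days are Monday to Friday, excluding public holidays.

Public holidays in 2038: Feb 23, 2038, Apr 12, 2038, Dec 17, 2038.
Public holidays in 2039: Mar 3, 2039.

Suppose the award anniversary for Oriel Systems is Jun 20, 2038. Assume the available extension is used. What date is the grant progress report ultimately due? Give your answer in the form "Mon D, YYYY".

Feb 14, 2039

Adding 180 calendar days to Jun 20, 2038 gives Dec 17, 2038.
Because Dec 17, 2038 is a listed holiday, the deadline becomes Dec 16, 2038 (Thursday).
Add the 60 calendar-day extension to Dec 16, 2038: Feb 14, 2039.
Since Feb 14, 2039 is a Monday and not a holiday, the date is unchanged.
So the filing is due Feb 14, 2039.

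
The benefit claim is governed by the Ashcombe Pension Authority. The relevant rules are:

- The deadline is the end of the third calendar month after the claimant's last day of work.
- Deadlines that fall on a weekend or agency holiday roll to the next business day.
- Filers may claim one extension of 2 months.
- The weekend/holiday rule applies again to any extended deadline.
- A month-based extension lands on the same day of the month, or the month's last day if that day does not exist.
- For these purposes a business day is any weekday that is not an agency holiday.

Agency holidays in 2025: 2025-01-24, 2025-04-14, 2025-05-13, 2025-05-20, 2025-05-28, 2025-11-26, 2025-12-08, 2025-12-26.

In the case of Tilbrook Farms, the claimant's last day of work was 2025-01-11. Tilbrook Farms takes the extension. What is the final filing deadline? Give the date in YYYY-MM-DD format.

2025-06-30

3 months after 2025-01-11 falls in April 2025; the last day of that month is 2025-04-30.
2025-04-30 falls on a Wednesday, which is a business day, so no adjustment is needed.
The 2 months extension carries 2025-04-30 to 2025-06-30.
2025-06-30 falls on a Monday, which is a business day, so no adjustment is needed.
Final deadline: 2025-06-30.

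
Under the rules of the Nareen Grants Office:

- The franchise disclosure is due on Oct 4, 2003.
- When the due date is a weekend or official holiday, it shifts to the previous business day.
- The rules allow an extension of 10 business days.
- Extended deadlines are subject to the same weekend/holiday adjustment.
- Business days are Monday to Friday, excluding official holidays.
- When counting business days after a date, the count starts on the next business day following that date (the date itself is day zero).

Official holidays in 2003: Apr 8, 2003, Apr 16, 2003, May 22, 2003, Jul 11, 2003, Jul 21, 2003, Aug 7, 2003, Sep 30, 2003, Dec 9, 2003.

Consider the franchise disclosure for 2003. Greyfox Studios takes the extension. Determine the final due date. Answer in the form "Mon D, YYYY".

Oct 17, 2003

Start from the fixed due date, Oct 4, 2003.
Because Oct 4, 2003 is a Saturday, the deadline becomes Oct 3, 2003 (Friday).
The 10-business-day extension runs from Oct 3, 2003 to Oct 17, 2003.
Oct 17, 2003 falls on a Friday, which is a business day, so no adjustment is needed.
So the filing is due Oct 17, 2003.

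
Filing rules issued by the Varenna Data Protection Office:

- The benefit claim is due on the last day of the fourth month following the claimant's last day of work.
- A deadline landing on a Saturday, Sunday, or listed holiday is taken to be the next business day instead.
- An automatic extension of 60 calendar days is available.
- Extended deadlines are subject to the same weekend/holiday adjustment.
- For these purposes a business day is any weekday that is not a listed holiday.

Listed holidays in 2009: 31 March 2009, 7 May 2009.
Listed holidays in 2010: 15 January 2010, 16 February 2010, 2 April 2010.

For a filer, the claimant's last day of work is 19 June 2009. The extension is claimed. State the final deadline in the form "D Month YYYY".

4 months after 19 June 2009 is October 2009; that month ends on 31 October 2009.
31 October 2009 falls on a Saturday. Rolling to the next business day gives 2 November 2009, a Monday.
Add the 60 calendar-day extension to 2 November 2009: 1 January 2010.
1 January 2010 falls on a Friday, which is a business day, so no adjustment is needed.
The final due date is 1 January 2010.

1 January 2010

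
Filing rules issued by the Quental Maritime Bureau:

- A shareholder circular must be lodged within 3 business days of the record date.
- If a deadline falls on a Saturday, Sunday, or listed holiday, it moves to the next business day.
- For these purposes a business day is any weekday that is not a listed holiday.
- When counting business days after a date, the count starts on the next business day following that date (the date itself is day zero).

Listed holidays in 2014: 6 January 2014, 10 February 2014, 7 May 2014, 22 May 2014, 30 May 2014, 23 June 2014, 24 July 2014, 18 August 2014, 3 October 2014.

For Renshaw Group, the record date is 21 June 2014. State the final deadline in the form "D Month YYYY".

Starting the day after 21 June 2014 and counting 3 business days lands on 26 June 2014.
26 June 2014 (Thursday) is already a business day.
Final deadline: 26 June 2014.

26 June 2014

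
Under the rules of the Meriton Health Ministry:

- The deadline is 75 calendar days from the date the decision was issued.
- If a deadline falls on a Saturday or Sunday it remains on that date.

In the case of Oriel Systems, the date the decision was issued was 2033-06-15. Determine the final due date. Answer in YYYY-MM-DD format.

Trigger date 2033-06-15 + 75 calendar days = 2033-08-29.
2033-08-29 is a Monday; no weekend or holiday adjustment applies.
Deadline: 2033-08-29.

2033-08-29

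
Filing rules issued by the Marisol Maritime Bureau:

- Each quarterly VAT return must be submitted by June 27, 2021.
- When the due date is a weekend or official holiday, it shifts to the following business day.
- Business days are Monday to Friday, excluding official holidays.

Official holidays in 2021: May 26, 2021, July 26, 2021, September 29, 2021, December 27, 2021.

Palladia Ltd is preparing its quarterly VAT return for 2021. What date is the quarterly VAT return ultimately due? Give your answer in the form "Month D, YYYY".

June 28, 2021

The statutory due date is June 27, 2021.
June 27, 2021 is a Sunday, so it moves to the next business day, June 28, 2021 (Monday).
The final due date is June 28, 2021.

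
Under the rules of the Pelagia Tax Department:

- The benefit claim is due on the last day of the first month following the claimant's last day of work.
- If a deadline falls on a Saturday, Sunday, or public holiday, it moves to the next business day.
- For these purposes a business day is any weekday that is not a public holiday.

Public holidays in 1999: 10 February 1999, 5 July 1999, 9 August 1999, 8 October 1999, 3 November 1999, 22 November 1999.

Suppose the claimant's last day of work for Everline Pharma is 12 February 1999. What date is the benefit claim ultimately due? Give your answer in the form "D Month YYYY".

The first month after 12 February 1999 is March 1999, whose last day is 31 March 1999.
31 March 1999 (Wednesday) is already a business day.
The final due date is 31 March 1999.

31 March 1999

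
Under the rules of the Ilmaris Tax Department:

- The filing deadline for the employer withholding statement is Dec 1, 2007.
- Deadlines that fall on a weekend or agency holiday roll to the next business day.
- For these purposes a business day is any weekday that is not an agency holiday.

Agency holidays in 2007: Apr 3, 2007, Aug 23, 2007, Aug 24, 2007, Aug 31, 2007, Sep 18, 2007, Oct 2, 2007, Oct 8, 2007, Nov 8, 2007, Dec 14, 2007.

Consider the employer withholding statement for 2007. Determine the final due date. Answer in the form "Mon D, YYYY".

Dec 3, 2007

Start from the fixed due date, Dec 1, 2007.
Because Dec 1, 2007 is a Saturday, the deadline becomes Dec 3, 2007 (Monday).
The final due date is Dec 3, 2007.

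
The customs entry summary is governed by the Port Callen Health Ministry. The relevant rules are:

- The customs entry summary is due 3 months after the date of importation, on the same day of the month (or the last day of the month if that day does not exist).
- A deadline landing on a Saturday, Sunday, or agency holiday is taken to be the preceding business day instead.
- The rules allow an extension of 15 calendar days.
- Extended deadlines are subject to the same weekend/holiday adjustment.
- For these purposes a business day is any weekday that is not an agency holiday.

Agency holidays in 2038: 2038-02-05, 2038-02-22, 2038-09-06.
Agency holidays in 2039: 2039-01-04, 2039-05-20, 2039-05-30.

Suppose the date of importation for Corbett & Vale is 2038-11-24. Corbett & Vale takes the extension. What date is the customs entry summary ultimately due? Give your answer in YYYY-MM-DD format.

2039-03-11

3 months from 2038-11-24 is 2039-02-24.
2039-02-24 is a Thursday and not a listed holiday, so it stands.
Applying the 15-calendar-day extension: 2039-02-24 + 15 days = 2039-03-11.
2039-03-11 falls on a Friday, which is a business day, so no adjustment is needed.
So the filing is due 2039-03-11.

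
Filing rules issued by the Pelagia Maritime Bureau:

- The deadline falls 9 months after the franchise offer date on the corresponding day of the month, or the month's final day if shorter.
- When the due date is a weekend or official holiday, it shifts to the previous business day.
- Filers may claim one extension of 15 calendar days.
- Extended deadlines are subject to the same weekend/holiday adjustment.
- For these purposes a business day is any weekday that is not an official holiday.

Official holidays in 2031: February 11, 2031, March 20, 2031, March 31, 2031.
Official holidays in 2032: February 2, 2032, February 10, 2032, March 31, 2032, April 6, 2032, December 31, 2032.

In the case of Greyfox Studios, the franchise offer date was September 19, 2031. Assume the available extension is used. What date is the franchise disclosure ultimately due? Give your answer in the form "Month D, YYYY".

July 2, 2032

Moving 9 months forward from September 19, 2031 on the corresponding day gives June 19, 2032.
June 19, 2032 falls on a Saturday. Rolling to the preceding business day gives June 18, 2032, a Friday.
Add the 15 calendar-day extension to June 18, 2032: July 3, 2032.
July 3, 2032 falls on a Saturday. Rolling to the preceding business day gives July 2, 2032, a Friday.
So the filing is due July 2, 2032.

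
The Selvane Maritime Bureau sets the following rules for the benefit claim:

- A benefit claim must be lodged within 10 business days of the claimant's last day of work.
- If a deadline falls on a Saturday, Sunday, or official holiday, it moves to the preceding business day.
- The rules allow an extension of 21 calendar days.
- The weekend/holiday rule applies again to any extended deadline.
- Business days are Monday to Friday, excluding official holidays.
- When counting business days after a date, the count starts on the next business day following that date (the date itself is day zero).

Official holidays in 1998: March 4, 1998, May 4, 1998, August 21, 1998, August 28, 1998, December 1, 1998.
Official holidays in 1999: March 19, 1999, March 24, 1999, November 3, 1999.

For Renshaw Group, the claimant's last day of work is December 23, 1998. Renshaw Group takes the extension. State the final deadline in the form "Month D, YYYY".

January 27, 1999

Counting 10 business days after December 23, 1998 (skipping weekends and listed holidays) reaches January 6, 1999.
January 6, 1999 falls on a Wednesday, which is a business day, so no adjustment is needed.
With the 21-day extension, January 6, 1999 becomes January 27, 1999.
January 27, 1999 falls on a Wednesday, which is a business day, so no adjustment is needed.
Final deadline: January 27, 1999.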